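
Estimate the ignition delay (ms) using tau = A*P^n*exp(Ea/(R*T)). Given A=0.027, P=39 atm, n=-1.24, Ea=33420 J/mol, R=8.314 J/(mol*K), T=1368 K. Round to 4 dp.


tau = A * P^n * exp(Ea/(R*T))
P^n = 39^(-1.24) = 0.01064339
Ea/(R*T) = 33420/(8.314*1368) = 2.938396
exp(Ea/(R*T)) = 18.885530
tau = 0.027 * 0.01064339 * 18.885530 = 0.0054 ms


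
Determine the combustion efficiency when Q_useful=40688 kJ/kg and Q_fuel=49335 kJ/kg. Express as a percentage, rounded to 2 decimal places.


Efficiency = (Q_useful / Q_fuel) * 100
Efficiency = (40688 / 49335) * 100
Efficiency = 0.8247 * 100 = 82.47%


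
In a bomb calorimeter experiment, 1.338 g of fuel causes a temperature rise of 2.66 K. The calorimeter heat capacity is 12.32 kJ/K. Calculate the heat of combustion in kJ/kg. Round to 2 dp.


Hc = C_cal * delta_T / m_fuel
Q_released = 12.32 * 2.66 = 32.7712 kJ
m_fuel = 1.338 g = 1.338/1000 kg = 0.001338 kg
Hc = 32.7712 / 0.001338 = 24492.68 kJ/kg


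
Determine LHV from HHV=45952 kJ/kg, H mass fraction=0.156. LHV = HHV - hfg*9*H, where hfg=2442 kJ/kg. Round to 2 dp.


LHV = HHV - hfg * 9 * H
Water correction = 2442 * 9 * 0.156 = 3428.568 kJ/kg
LHV = 45952 - 3428.568 = 42523.43 kJ/kg


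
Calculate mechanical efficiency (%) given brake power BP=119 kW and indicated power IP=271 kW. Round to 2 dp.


eta_mech = (BP / IP) * 100
Ratio = 119 / 271 = 0.4391
eta_mech = 0.4391 * 100 = 43.91%


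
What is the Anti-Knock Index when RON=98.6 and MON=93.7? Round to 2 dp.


AKI = (RON + MON) / 2
AKI = (98.6 + 93.7) / 2
AKI = 192.3 / 2 = 96.15


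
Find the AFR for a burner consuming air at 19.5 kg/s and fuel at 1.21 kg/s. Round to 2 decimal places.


AFR = m_air / m_fuel
AFR = 19.5 / 1.21 = 16.12


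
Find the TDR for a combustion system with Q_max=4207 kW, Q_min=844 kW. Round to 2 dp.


TDR = Q_max / Q_min
TDR = 4207 / 844 = 4.98


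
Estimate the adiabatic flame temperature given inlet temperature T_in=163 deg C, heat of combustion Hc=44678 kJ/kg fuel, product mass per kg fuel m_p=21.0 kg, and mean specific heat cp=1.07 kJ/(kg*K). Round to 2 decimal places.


T_ad = T_in + Hc / (m_p * cp)
Denominator = 21.0 * 1.07 = 22.4700
Temperature rise = 44678 / 22.4700 = 1988.34 K
T_ad = 163 + 1988.34 = 2151.34 deg C


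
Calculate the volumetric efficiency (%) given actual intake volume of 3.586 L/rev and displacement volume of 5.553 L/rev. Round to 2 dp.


eta_v = (V_actual / V_disp) * 100
Ratio = 3.586 / 5.553 = 0.6458
eta_v = 0.6458 * 100 = 64.58%


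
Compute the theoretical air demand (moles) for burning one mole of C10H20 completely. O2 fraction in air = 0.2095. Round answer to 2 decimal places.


Balanced combustion: C10H20 + 15 O2 -> 10 CO2 + 10 H2O
O2 needed = C + H/4 = 10 + 20/4 = 15.00 moles
Air moles = O2 / 0.2095 = 15.00 / 0.2095 = 71.60 moles air


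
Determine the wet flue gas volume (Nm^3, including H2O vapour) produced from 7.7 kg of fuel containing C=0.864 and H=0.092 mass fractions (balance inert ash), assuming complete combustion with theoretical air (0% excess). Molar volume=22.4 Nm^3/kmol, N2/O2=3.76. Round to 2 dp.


Per kg fuel: CO2 = (C/12 kmol)*22.4 = (0.864/12)*22.4 = 1.61280 Nm^3
Per kg fuel: H2O = (H/2 kmol)*22.4 = (0.092/2)*22.4 = 1.03040 Nm^3
O2 needed per kg fuel = C/12 + H/4 = 0.864/12 + 0.092/4 = 0.09500000 kmol
Per kg fuel: N2 = O2*3.76*22.4 = 0.09500000*3.76*22.4 = 8.00128 Nm^3
Total per kg = 1.61280 + 1.03040 + 8.00128 = 10.64448 Nm^3
Total = 10.64448 * 7.7 = 81.96 Nm^3


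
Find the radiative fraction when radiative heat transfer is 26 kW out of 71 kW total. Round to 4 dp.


f_rad = Q_rad / Q_total
f_rad = 26 / 71 = 0.3662


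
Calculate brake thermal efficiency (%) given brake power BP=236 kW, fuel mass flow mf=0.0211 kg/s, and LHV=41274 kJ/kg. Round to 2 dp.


eta_BTE = (BP / (mf * LHV)) * 100
Denominator = 0.0211 * 41274 = 870.8814 kW
eta_BTE = (236 / 870.8814) * 100 = 27.10%


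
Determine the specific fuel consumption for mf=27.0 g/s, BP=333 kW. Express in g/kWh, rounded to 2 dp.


SFC = (mf / BP) * 3600
Rate = 27.0 / 333 = 0.081081 g/(s*kW)
SFC = 0.081081 * 3600 = 291.89 g/kWh


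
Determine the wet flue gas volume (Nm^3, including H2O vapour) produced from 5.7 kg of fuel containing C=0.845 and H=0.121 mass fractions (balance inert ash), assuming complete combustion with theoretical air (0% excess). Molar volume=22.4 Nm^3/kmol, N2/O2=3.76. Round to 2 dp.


Per kg fuel: CO2 = (C/12 kmol)*22.4 = (0.845/12)*22.4 = 1.57733 Nm^3
Per kg fuel: H2O = (H/2 kmol)*22.4 = (0.121/2)*22.4 = 1.35520 Nm^3
O2 needed per kg fuel = C/12 + H/4 = 0.845/12 + 0.121/4 = 0.10066667 kmol
Per kg fuel: N2 = O2*3.76*22.4 = 0.10066667*3.76*22.4 = 8.47855 Nm^3
Total per kg = 1.57733 + 1.35520 + 8.47855 = 11.41108 Nm^3
Total = 11.41108 * 5.7 = 65.04 Nm^3


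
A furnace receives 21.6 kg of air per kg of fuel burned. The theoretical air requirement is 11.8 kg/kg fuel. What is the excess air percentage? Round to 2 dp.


Excess air = actual - stoichiometric = 21.6 - 11.8 = 9.80 kg/kg fuel
Excess air % = (excess / stoich) * 100 = (9.80 / 11.8) * 100 = 83.05%


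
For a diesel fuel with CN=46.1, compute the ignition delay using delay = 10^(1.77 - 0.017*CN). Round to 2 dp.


delay = 10^(1.77 - 0.017*CN)
Exponent = 1.77 - 0.017*46.1 = 0.9863
delay = 10^0.9863 = 9.69 ms


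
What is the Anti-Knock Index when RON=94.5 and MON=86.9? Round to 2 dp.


AKI = (RON + MON) / 2
AKI = (94.5 + 86.9) / 2
AKI = 181.4 / 2 = 90.70


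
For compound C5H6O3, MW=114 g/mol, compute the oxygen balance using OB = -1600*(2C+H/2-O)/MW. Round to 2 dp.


OB = -1600 * (2C + H/2 - O) / MW
Inner = 2*5 + 6/2 - 3 = 10.00
OB = -1600 * 10.00 / 114 = -140.35%


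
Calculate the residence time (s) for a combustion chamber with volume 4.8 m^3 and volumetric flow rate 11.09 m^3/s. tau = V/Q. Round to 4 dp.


tau = V / Q_flow
tau = 4.8 / 11.09 = 0.4328 s


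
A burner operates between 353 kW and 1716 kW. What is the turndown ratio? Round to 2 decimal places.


TDR = Q_max / Q_min
TDR = 1716 / 353 = 4.86


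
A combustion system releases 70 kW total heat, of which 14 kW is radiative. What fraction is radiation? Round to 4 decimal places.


f_rad = Q_rad / Q_total
f_rad = 14 / 70 = 0.2000


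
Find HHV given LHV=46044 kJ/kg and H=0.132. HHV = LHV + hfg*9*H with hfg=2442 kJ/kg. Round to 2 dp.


HHV = LHV + hfg * 9 * H
Water addition = 2442 * 9 * 0.132 = 2901.096 kJ/kg
HHV = 46044 + 2901.096 = 48945.10 kJ/kg


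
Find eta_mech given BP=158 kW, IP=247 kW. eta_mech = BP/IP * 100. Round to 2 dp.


eta_mech = (BP / IP) * 100
Ratio = 158 / 247 = 0.6397
eta_mech = 0.6397 * 100 = 63.97%


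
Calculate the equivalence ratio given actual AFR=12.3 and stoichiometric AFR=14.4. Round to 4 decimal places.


phi = AFR_stoich / AFR_actual
phi = 14.4 / 12.3 = 1.1707


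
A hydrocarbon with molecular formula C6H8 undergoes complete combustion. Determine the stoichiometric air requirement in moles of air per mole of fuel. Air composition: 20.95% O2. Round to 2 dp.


Balanced combustion: C6H8 + 8 O2 -> 6 CO2 + 4 H2O
O2 needed = C + H/4 = 6 + 8/4 = 8.00 moles
Air moles = O2 / 0.2095 = 8.00 / 0.2095 = 38.19 moles air


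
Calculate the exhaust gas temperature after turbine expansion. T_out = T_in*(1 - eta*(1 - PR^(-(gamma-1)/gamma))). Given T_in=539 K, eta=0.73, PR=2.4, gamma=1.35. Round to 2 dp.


T_out = T_in * (1 - eta * (1 - PR^(-(gamma-1)/gamma)))
Exponent = -(1.35-1)/1.35 = -0.25925926
PR^exp = 2.4^(-0.25925926) = 0.79694200
Factor = 1 - 0.73*(1 - 0.79694200) = 0.85176766
T_out = 539 * 0.85176766 = 459.10 K


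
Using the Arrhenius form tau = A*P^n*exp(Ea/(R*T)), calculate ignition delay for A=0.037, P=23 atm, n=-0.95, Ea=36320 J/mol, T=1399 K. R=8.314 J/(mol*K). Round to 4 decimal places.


tau = A * P^n * exp(Ea/(R*T))
P^n = 23^(-0.95) = 0.05085792
Ea/(R*T) = 36320/(8.314*1399) = 3.122613
exp(Ea/(R*T)) = 22.705623
tau = 0.037 * 0.05085792 * 22.705623 = 0.0427 ms


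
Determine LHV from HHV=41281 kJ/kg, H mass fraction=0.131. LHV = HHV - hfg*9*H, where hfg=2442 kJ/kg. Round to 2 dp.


LHV = HHV - hfg * 9 * H
Water correction = 2442 * 9 * 0.131 = 2879.118 kJ/kg
LHV = 41281 - 2879.118 = 38401.88 kJ/kg


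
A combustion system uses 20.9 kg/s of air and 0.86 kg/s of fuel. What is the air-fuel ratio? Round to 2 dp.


AFR = m_air / m_fuel
AFR = 20.9 / 0.86 = 24.30


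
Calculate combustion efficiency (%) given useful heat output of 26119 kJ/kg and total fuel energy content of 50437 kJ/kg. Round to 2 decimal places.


Efficiency = (Q_useful / Q_fuel) * 100
Efficiency = (26119 / 50437) * 100
Efficiency = 0.5179 * 100 = 51.79%


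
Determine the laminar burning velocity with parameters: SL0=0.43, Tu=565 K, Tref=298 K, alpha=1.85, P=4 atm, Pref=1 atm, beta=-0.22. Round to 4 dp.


SL = SL0 * (Tu/Tref)^alpha * (P/Pref)^beta
T ratio = 565/298 = 1.89597315
(T ratio)^alpha = 1.89597315^1.85 = 3.265800
(P/Pref)^beta = 4^(-0.22) = 0.737135
SL = 0.43 * 3.265800 * 0.737135 = 1.0352 m/s


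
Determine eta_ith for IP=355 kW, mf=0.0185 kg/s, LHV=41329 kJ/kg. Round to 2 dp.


eta_ith = (IP / (mf * LHV)) * 100
Denominator = 0.0185 * 41329 = 764.5865 kW
eta_ith = (355 / 764.5865) * 100 = 46.43%


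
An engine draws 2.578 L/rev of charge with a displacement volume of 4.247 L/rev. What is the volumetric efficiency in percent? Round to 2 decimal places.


eta_v = (V_actual / V_disp) * 100
Ratio = 2.578 / 4.247 = 0.6070
eta_v = 0.6070 * 100 = 60.70%


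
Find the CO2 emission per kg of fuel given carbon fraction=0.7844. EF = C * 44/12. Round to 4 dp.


EF = C_frac * (M_CO2 / M_C)
EF = 0.7844 * (44/12)
EF = 0.7844 * 3.666667 = 2.8761 kg_CO2/kg_fuel


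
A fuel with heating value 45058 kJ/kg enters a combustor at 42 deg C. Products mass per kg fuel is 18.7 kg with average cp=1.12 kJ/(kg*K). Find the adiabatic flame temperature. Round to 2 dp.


T_ad = T_in + Hc / (m_p * cp)
Denominator = 18.7 * 1.12 = 20.9440
Temperature rise = 45058 / 20.9440 = 2151.36 K
T_ad = 42 + 2151.36 = 2193.36 deg C


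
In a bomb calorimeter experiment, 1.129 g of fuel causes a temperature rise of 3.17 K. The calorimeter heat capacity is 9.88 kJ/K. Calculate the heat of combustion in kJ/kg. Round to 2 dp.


Hc = C_cal * delta_T / m_fuel
Q_released = 9.88 * 3.17 = 31.3196 kJ
m_fuel = 1.129 g = 1.129/1000 kg = 0.001129 kg
Hc = 31.3196 / 0.001129 = 27741.01 kJ/kg


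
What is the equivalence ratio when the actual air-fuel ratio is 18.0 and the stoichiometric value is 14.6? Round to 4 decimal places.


phi = AFR_stoich / AFR_actual
phi = 14.6 / 18.0 = 0.8111


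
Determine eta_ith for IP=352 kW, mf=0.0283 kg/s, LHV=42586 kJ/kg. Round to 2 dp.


eta_ith = (IP / (mf * LHV)) * 100
Denominator = 0.0283 * 42586 = 1205.1838 kW
eta_ith = (352 / 1205.1838) * 100 = 29.21%


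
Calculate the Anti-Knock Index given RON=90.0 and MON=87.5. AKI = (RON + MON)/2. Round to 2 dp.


AKI = (RON + MON) / 2
AKI = (90.0 + 87.5) / 2
AKI = 177.5 / 2 = 88.75


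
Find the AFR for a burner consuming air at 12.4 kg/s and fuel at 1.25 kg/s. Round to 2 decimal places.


AFR = m_air / m_fuel
AFR = 12.4 / 1.25 = 9.92


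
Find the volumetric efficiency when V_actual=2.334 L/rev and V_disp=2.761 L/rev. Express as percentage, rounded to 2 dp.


eta_v = (V_actual / V_disp) * 100
Ratio = 2.334 / 2.761 = 0.8453
eta_v = 0.8453 * 100 = 84.53%


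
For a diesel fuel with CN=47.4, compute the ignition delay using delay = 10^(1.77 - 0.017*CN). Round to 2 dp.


delay = 10^(1.77 - 0.017*CN)
Exponent = 1.77 - 0.017*47.4 = 0.9642
delay = 10^0.9642 = 9.21 ms


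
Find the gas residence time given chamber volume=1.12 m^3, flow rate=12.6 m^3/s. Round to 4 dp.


tau = V / Q_flow
tau = 1.12 / 12.6 = 0.0889 s


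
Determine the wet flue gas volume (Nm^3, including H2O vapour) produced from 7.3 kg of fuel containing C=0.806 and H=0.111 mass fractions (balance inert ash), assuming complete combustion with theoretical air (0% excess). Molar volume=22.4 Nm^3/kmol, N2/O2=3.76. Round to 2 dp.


Per kg fuel: CO2 = (C/12 kmol)*22.4 = (0.806/12)*22.4 = 1.50453 Nm^3
Per kg fuel: H2O = (H/2 kmol)*22.4 = (0.111/2)*22.4 = 1.24320 Nm^3
O2 needed per kg fuel = C/12 + H/4 = 0.806/12 + 0.111/4 = 0.09491667 kmol
Per kg fuel: N2 = O2*3.76*22.4 = 0.09491667*3.76*22.4 = 7.99426 Nm^3
Total per kg = 1.50453 + 1.24320 + 7.99426 = 10.74199 Nm^3
Total = 10.74199 * 7.3 = 78.42 Nm^3


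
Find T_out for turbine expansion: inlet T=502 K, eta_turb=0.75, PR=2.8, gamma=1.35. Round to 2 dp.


T_out = T_in * (1 - eta * (1 - PR^(-(gamma-1)/gamma)))
Exponent = -(1.35-1)/1.35 = -0.25925926
PR^exp = 2.8^(-0.25925926) = 0.76572026
Factor = 1 - 0.75*(1 - 0.76572026) = 0.82429020
T_out = 502 * 0.82429020 = 413.79 K


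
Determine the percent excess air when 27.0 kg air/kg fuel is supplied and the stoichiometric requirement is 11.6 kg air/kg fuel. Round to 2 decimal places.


Excess air = actual - stoichiometric = 27.0 - 11.6 = 15.40 kg/kg fuel
Excess air % = (excess / stoich) * 100 = (15.40 / 11.6) * 100 = 132.76%


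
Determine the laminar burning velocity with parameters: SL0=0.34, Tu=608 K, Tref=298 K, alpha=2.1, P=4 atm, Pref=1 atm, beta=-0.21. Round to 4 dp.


SL = SL0 * (Tu/Tref)^alpha * (P/Pref)^beta
T ratio = 608/298 = 2.04026846
(T ratio)^alpha = 2.04026846^2.1 = 4.470369
(P/Pref)^beta = 4^(-0.21) = 0.747425
SL = 0.34 * 4.470369 * 0.747425 = 1.1360 m/s


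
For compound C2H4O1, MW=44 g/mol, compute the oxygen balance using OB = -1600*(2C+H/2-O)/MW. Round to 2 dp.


OB = -1600 * (2C + H/2 - O) / MW
Inner = 2*2 + 4/2 - 1 = 5.00
OB = -1600 * 5.00 / 44 = -181.82%


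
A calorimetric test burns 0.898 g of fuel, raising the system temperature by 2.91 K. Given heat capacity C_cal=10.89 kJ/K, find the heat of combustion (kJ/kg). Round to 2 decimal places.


Hc = C_cal * delta_T / m_fuel
Q_released = 10.89 * 2.91 = 31.6899 kJ
m_fuel = 0.898 g = 0.898/1000 kg = 0.000898 kg
Hc = 31.6899 / 0.000898 = 35289.42 kJ/kg


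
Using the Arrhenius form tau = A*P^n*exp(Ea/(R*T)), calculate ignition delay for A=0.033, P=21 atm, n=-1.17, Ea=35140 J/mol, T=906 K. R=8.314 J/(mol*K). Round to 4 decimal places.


tau = A * P^n * exp(Ea/(R*T))
P^n = 21^(-1.17) = 0.02837941
Ea/(R*T) = 35140/(8.314*906) = 4.665128
exp(Ea/(R*T)) = 106.179147
tau = 0.033 * 0.02837941 * 106.179147 = 0.0994 ms


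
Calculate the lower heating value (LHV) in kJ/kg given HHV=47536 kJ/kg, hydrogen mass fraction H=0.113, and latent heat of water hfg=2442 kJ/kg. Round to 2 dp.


LHV = HHV - hfg * 9 * H
Water correction = 2442 * 9 * 0.113 = 2483.514 kJ/kg
LHV = 47536 - 2483.514 = 45052.49 kJ/kg


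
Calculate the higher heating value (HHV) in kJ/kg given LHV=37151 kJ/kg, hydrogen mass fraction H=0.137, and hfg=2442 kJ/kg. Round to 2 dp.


HHV = LHV + hfg * 9 * H
Water addition = 2442 * 9 * 0.137 = 3010.986 kJ/kg
HHV = 37151 + 3010.986 = 40161.99 kJ/kg


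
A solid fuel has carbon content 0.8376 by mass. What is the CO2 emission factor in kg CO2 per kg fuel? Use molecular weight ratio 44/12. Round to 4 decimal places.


EF = C_frac * (M_CO2 / M_C)
EF = 0.8376 * (44/12)
EF = 0.8376 * 3.666667 = 3.0712 kg_CO2/kg_fuel


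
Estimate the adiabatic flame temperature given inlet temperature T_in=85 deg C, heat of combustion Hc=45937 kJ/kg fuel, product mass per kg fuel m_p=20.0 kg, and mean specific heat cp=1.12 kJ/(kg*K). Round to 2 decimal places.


T_ad = T_in + Hc / (m_p * cp)
Denominator = 20.0 * 1.12 = 22.4000
Temperature rise = 45937 / 22.4000 = 2050.76 K
T_ad = 85 + 2050.76 = 2135.76 deg C


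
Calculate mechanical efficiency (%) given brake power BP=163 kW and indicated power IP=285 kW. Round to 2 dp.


eta_mech = (BP / IP) * 100
Ratio = 163 / 285 = 0.5719
eta_mech = 0.5719 * 100 = 57.19%


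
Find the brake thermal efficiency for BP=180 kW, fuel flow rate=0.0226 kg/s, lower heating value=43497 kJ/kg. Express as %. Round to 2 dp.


eta_BTE = (BP / (mf * LHV)) * 100
Denominator = 0.0226 * 43497 = 983.0322 kW
eta_BTE = (180 / 983.0322) * 100 = 18.31%


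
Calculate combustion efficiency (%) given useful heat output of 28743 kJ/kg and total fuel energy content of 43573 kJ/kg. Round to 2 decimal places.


Efficiency = (Q_useful / Q_fuel) * 100
Efficiency = (28743 / 43573) * 100
Efficiency = 0.6597 * 100 = 65.97%


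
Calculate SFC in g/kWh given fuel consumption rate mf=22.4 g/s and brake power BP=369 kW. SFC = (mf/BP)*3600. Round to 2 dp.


SFC = (mf / BP) * 3600
Rate = 22.4 / 369 = 0.060705 g/(s*kW)
SFC = 0.060705 * 3600 = 218.54 g/kWh


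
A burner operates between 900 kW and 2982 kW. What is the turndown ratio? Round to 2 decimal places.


TDR = Q_max / Q_min
TDR = 2982 / 900 = 3.31


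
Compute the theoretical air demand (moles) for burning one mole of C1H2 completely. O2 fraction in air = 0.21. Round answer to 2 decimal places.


Balanced combustion: C1H2 + 1.5 O2 -> 1 CO2 + 1 H2O
O2 needed = C + H/4 = 1 + 2/4 = 1.50 moles
Air moles = O2 / 0.21 = 1.50 / 0.21 = 7.14 moles air


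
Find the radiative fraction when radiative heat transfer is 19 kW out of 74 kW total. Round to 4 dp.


f_rad = Q_rad / Q_total
f_rad = 19 / 74 = 0.2568


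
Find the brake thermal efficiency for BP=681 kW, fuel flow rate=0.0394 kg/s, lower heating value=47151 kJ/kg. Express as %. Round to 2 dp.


eta_BTE = (BP / (mf * LHV)) * 100
Denominator = 0.0394 * 47151 = 1857.7494 kW
eta_BTE = (681 / 1857.7494) * 100 = 36.66%


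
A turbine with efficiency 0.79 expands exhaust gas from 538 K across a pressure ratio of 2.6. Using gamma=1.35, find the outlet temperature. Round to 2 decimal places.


T_out = T_in * (1 - eta * (1 - PR^(-(gamma-1)/gamma)))
Exponent = -(1.35-1)/1.35 = -0.25925926
PR^exp = 2.6^(-0.25925926) = 0.78057442
Factor = 1 - 0.79*(1 - 0.78057442) = 0.82665379
T_out = 538 * 0.82665379 = 444.74 K


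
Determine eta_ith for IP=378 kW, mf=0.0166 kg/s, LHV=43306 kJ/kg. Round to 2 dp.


eta_ith = (IP / (mf * LHV)) * 100
Denominator = 0.0166 * 43306 = 718.8796 kW
eta_ith = (378 / 718.8796) * 100 = 52.58%


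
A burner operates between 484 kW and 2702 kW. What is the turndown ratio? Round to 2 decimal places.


TDR = Q_max / Q_min
TDR = 2702 / 484 = 5.58


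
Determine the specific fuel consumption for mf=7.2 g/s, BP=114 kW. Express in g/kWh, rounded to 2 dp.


SFC = (mf / BP) * 3600
Rate = 7.2 / 114 = 0.063158 g/(s*kW)
SFC = 0.063158 * 3600 = 227.37 g/kWh


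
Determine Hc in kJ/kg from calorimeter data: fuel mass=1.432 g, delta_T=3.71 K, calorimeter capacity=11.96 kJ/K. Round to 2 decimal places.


Hc = C_cal * delta_T / m_fuel
Q_released = 11.96 * 3.71 = 44.3716 kJ
m_fuel = 1.432 g = 1.432/1000 kg = 0.001432 kg
Hc = 44.3716 / 0.001432 = 30985.75 kJ/kg


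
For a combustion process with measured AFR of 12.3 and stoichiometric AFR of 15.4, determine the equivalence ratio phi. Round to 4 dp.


phi = AFR_stoich / AFR_actual
phi = 15.4 / 12.3 = 1.2520


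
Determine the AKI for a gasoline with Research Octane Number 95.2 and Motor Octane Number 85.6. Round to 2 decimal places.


AKI = (RON + MON) / 2
AKI = (95.2 + 85.6) / 2
AKI = 180.8 / 2 = 90.40


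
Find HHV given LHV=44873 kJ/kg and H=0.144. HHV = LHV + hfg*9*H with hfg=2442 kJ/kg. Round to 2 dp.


HHV = LHV + hfg * 9 * H
Water addition = 2442 * 9 * 0.144 = 3164.832 kJ/kg
HHV = 44873 + 3164.832 = 48037.83 kJ/kg


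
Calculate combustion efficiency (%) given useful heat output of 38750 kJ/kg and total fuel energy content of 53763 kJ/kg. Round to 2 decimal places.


Efficiency = (Q_useful / Q_fuel) * 100
Efficiency = (38750 / 53763) * 100
Efficiency = 0.7208 * 100 = 72.08%


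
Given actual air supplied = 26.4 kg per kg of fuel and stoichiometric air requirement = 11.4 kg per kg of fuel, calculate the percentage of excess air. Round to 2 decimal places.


Excess air = actual - stoichiometric = 26.4 - 11.4 = 15.00 kg/kg fuel
Excess air % = (excess / stoich) * 100 = (15.00 / 11.4) * 100 = 131.58%


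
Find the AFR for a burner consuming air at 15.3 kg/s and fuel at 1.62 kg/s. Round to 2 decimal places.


AFR = m_air / m_fuel
AFR = 15.3 / 1.62 = 9.44


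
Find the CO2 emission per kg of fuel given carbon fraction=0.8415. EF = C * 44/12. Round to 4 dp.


EF = C_frac * (M_CO2 / M_C)
EF = 0.8415 * (44/12)
EF = 0.8415 * 3.666667 = 3.0855 kg_CO2/kg_fuel


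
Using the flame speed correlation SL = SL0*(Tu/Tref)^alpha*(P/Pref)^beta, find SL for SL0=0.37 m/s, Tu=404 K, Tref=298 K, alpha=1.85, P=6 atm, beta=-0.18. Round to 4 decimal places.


SL = SL0 * (Tu/Tref)^alpha * (P/Pref)^beta
T ratio = 404/298 = 1.35570470
(T ratio)^alpha = 1.35570470^1.85 = 1.755923
(P/Pref)^beta = 6^(-0.18) = 0.724324
SL = 0.37 * 1.755923 * 0.724324 = 0.4706 m/s


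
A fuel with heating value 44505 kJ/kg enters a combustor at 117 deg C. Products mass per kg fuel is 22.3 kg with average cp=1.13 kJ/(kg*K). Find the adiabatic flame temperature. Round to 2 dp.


T_ad = T_in + Hc / (m_p * cp)
Denominator = 22.3 * 1.13 = 25.1990
Temperature rise = 44505 / 25.1990 = 1766.14 K
T_ad = 117 + 1766.14 = 1883.14 deg C


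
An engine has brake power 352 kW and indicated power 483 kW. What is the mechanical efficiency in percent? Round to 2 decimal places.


eta_mech = (BP / IP) * 100
Ratio = 352 / 483 = 0.7288
eta_mech = 0.7288 * 100 = 72.88%


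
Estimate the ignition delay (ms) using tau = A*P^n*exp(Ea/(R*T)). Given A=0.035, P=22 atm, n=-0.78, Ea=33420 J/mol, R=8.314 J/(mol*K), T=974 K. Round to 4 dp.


tau = A * P^n * exp(Ea/(R*T))
P^n = 22^(-0.78) = 0.08972435
Ea/(R*T) = 33420/(8.314*974) = 4.127029
exp(Ea/(R*T)) = 61.993436
tau = 0.035 * 0.08972435 * 61.993436 = 0.1947 ms


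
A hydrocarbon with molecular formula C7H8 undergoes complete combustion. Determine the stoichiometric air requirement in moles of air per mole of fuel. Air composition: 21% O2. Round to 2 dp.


Balanced combustion: C7H8 + 9 O2 -> 7 CO2 + 4 H2O
O2 needed = C + H/4 = 7 + 8/4 = 9.00 moles
Air moles = O2 / 0.21 = 9.00 / 0.21 = 42.86 moles air


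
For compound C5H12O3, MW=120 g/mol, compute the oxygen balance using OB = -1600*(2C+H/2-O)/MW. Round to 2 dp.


OB = -1600 * (2C + H/2 - O) / MW
Inner = 2*5 + 12/2 - 3 = 13.00
OB = -1600 * 13.00 / 120 = -173.33%


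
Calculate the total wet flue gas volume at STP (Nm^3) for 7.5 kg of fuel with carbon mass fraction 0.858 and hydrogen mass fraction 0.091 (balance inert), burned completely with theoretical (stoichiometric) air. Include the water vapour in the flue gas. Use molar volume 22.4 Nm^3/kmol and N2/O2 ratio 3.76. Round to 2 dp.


Per kg fuel: CO2 = (C/12 kmol)*22.4 = (0.858/12)*22.4 = 1.60160 Nm^3
Per kg fuel: H2O = (H/2 kmol)*22.4 = (0.091/2)*22.4 = 1.01920 Nm^3
O2 needed per kg fuel = C/12 + H/4 = 0.858/12 + 0.091/4 = 0.09425000 kmol
Per kg fuel: N2 = O2*3.76*22.4 = 0.09425000*3.76*22.4 = 7.93811 Nm^3
Total per kg = 1.60160 + 1.01920 + 7.93811 = 10.55891 Nm^3
Total = 10.55891 * 7.5 = 79.19 Nm^3


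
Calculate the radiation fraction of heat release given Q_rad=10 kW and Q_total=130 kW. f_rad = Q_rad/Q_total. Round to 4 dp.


f_rad = Q_rad / Q_total
f_rad = 10 / 130 = 0.0769


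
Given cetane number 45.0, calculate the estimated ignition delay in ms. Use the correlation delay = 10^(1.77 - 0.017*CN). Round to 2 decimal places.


delay = 10^(1.77 - 0.017*CN)
Exponent = 1.77 - 0.017*45.0 = 1.0050
delay = 10^1.0050 = 10.12 ms


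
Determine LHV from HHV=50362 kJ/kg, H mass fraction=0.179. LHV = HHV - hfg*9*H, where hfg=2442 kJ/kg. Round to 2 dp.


LHV = HHV - hfg * 9 * H
Water correction = 2442 * 9 * 0.179 = 3934.062 kJ/kg
LHV = 50362 - 3934.062 = 46427.94 kJ/kg


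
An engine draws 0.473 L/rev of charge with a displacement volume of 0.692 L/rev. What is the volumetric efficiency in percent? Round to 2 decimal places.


eta_v = (V_actual / V_disp) * 100
Ratio = 0.473 / 0.692 = 0.6835
eta_v = 0.6835 * 100 = 68.35%


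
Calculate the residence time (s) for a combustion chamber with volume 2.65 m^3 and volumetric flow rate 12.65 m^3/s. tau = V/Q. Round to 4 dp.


tau = V / Q_flow
tau = 2.65 / 12.65 = 0.2095 s


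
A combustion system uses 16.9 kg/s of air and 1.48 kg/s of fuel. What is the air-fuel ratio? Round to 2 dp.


AFR = m_air / m_fuel
AFR = 16.9 / 1.48 = 11.42


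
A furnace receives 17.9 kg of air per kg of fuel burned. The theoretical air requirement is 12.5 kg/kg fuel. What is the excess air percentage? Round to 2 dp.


Excess air = actual - stoichiometric = 17.9 - 12.5 = 5.40 kg/kg fuel
Excess air % = (excess / stoich) * 100 = (5.40 / 12.5) * 100 = 43.20%


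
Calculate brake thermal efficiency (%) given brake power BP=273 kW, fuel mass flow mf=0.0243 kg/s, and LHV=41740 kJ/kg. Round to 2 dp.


eta_BTE = (BP / (mf * LHV)) * 100
Denominator = 0.0243 * 41740 = 1014.2820 kW
eta_BTE = (273 / 1014.2820) * 100 = 26.92%


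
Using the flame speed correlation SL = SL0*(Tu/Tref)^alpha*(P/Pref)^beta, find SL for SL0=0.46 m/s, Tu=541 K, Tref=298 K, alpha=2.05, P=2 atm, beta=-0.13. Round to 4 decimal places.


SL = SL0 * (Tu/Tref)^alpha * (P/Pref)^beta
T ratio = 541/298 = 1.81543624
(T ratio)^alpha = 1.81543624^2.05 = 3.395557
(P/Pref)^beta = 2^(-0.13) = 0.913831
SL = 0.46 * 3.395557 * 0.913831 = 1.4274 m/s


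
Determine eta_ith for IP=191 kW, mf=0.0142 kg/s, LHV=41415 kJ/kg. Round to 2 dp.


eta_ith = (IP / (mf * LHV)) * 100
Denominator = 0.0142 * 41415 = 588.0930 kW
eta_ith = (191 / 588.0930) * 100 = 32.48%


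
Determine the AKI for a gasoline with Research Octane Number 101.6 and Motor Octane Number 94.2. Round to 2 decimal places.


AKI = (RON + MON) / 2
AKI = (101.6 + 94.2) / 2
AKI = 195.8 / 2 = 97.90


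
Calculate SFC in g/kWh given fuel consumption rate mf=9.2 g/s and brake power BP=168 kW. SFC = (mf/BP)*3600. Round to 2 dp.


SFC = (mf / BP) * 3600
Rate = 9.2 / 168 = 0.054762 g/(s*kW)
SFC = 0.054762 * 3600 = 197.14 g/kWh


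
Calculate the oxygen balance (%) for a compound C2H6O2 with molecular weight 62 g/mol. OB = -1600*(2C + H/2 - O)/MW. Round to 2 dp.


OB = -1600 * (2C + H/2 - O) / MW
Inner = 2*2 + 6/2 - 2 = 5.00
OB = -1600 * 5.00 / 62 = -129.03%


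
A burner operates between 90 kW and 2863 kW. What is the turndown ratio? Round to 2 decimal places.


TDR = Q_max / Q_min
TDR = 2863 / 90 = 31.81


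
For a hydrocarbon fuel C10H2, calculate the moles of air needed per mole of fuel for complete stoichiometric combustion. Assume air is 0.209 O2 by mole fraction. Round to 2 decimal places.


Balanced combustion: C10H2 + 10.5 O2 -> 10 CO2 + 1 H2O
O2 needed = C + H/4 = 10 + 2/4 = 10.50 moles
Air moles = O2 / 0.209 = 10.50 / 0.209 = 50.24 moles air


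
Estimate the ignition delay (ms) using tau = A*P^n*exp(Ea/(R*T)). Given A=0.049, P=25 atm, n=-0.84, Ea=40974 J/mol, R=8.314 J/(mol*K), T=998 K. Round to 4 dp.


tau = A * P^n * exp(Ea/(R*T))
P^n = 25^(-0.84) = 0.06694689
Ea/(R*T) = 40974/(8.314*998) = 4.938190
exp(Ea/(R*T)) = 139.517504
tau = 0.049 * 0.06694689 * 139.517504 = 0.4577 ms


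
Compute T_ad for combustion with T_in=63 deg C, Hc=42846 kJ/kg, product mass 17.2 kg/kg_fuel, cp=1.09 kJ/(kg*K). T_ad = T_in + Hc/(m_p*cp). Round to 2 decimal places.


T_ad = T_in + Hc / (m_p * cp)
Denominator = 17.2 * 1.09 = 18.7480
Temperature rise = 42846 / 18.7480 = 2285.36 K
T_ad = 63 + 2285.36 = 2348.36 deg C


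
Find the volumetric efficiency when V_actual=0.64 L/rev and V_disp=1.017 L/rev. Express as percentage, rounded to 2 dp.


eta_v = (V_actual / V_disp) * 100
Ratio = 0.64 / 1.017 = 0.6293
eta_v = 0.6293 * 100 = 62.93%


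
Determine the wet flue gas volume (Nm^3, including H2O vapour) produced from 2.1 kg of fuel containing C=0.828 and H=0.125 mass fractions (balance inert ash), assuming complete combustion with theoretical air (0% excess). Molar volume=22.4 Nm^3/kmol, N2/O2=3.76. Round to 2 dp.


Per kg fuel: CO2 = (C/12 kmol)*22.4 = (0.828/12)*22.4 = 1.54560 Nm^3
Per kg fuel: H2O = (H/2 kmol)*22.4 = (0.125/2)*22.4 = 1.40000 Nm^3
O2 needed per kg fuel = C/12 + H/4 = 0.828/12 + 0.125/4 = 0.10025000 kmol
Per kg fuel: N2 = O2*3.76*22.4 = 0.10025000*3.76*22.4 = 8.44346 Nm^3
Total per kg = 1.54560 + 1.40000 + 8.44346 = 11.38906 Nm^3
Total = 11.38906 * 2.1 = 23.92 Nm^3


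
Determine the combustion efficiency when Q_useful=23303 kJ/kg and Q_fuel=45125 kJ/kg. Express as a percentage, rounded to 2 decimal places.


Efficiency = (Q_useful / Q_fuel) * 100
Efficiency = (23303 / 45125) * 100
Efficiency = 0.5164 * 100 = 51.64%


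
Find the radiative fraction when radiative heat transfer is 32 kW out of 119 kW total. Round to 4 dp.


f_rad = Q_rad / Q_total
f_rad = 32 / 119 = 0.2689


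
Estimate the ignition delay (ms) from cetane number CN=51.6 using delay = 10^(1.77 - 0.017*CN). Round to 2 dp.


delay = 10^(1.77 - 0.017*CN)
Exponent = 1.77 - 0.017*51.6 = 0.8928
delay = 10^0.8928 = 7.81 ms


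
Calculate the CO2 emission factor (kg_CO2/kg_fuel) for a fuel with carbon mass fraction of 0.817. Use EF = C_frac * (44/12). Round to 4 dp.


EF = C_frac * (M_CO2 / M_C)
EF = 0.817 * (44/12)
EF = 0.817 * 3.666667 = 2.9957 kg_CO2/kg_fuel


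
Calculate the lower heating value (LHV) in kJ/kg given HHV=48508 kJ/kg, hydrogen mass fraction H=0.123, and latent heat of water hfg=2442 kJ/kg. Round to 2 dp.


LHV = HHV - hfg * 9 * H
Water correction = 2442 * 9 * 0.123 = 2703.294 kJ/kg
LHV = 48508 - 2703.294 = 45804.71 kJ/kg


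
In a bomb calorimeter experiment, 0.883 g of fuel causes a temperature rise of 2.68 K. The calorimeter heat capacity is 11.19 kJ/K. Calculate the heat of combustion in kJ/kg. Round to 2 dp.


Hc = C_cal * delta_T / m_fuel
Q_released = 11.19 * 2.68 = 29.9892 kJ
m_fuel = 0.883 g = 0.883/1000 kg = 0.000883 kg
Hc = 29.9892 / 0.000883 = 33962.85 kJ/kg


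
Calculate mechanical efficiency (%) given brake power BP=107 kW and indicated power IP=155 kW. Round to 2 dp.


eta_mech = (BP / IP) * 100
Ratio = 107 / 155 = 0.6903
eta_mech = 0.6903 * 100 = 69.03%


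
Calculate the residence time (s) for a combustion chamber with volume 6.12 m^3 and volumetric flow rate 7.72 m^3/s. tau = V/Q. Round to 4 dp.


tau = V / Q_flow
tau = 6.12 / 7.72 = 0.7927 s


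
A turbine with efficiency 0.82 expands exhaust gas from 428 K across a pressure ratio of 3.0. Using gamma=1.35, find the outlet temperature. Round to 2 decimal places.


T_out = T_in * (1 - eta * (1 - PR^(-(gamma-1)/gamma)))
Exponent = -(1.35-1)/1.35 = -0.25925926
PR^exp = 3.0^(-0.25925926) = 0.75214556
Factor = 1 - 0.82*(1 - 0.75214556) = 0.79675936
T_out = 428 * 0.79675936 = 341.01 K


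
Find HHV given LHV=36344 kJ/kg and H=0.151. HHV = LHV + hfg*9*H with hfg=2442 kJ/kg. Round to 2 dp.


HHV = LHV + hfg * 9 * H
Water addition = 2442 * 9 * 0.151 = 3318.678 kJ/kg
HHV = 36344 + 3318.678 = 39662.68 kJ/kg


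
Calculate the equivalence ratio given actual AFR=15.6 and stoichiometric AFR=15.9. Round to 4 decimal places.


phi = AFR_stoich / AFR_actual
phi = 15.9 / 15.6 = 1.0192


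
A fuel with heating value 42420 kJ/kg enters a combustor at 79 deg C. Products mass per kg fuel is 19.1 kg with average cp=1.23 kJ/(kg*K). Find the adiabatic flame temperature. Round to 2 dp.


T_ad = T_in + Hc / (m_p * cp)
Denominator = 19.1 * 1.23 = 23.4930
Temperature rise = 42420 / 23.4930 = 1805.64 K
T_ad = 79 + 1805.64 = 1884.64 deg C


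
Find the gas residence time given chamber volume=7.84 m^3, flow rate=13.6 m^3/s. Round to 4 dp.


tau = V / Q_flow
tau = 7.84 / 13.6 = 0.5765 s


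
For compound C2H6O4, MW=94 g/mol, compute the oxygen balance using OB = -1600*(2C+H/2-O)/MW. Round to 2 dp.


OB = -1600 * (2C + H/2 - O) / MW
Inner = 2*2 + 6/2 - 4 = 3.00
OB = -1600 * 3.00 / 94 = -51.06%


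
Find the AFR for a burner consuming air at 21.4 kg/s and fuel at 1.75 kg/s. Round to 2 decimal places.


AFR = m_air / m_fuel
AFR = 21.4 / 1.75 = 12.23


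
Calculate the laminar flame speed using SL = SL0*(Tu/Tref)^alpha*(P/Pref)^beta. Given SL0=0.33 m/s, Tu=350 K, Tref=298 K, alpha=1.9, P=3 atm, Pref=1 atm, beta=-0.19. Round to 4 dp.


SL = SL0 * (Tu/Tref)^alpha * (P/Pref)^beta
T ratio = 350/298 = 1.17449664
(T ratio)^alpha = 1.17449664^1.9 = 1.357433
(P/Pref)^beta = 3^(-0.19) = 0.811609
SL = 0.33 * 1.357433 * 0.811609 = 0.3636 m/s


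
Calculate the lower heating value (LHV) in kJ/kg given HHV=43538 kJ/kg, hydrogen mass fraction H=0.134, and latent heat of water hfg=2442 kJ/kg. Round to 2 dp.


LHV = HHV - hfg * 9 * H
Water correction = 2442 * 9 * 0.134 = 2945.052 kJ/kg
LHV = 43538 - 2945.052 = 40592.95 kJ/kg


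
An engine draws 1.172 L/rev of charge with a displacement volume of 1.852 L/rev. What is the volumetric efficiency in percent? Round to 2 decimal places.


eta_v = (V_actual / V_disp) * 100
Ratio = 1.172 / 1.852 = 0.6328
eta_v = 0.6328 * 100 = 63.28%


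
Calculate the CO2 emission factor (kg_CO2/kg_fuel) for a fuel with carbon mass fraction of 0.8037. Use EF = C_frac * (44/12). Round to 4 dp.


EF = C_frac * (M_CO2 / M_C)
EF = 0.8037 * (44/12)
EF = 0.8037 * 3.666667 = 2.9469 kg_CO2/kg_fuel


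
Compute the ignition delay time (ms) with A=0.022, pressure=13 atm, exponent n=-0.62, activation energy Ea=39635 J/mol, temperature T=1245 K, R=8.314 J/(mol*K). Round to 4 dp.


tau = A * P^n * exp(Ea/(R*T))
P^n = 13^(-0.62) = 0.20387084
Ea/(R*T) = 39635/(8.314*1245) = 3.829125
exp(Ea/(R*T)) = 46.022230
tau = 0.022 * 0.20387084 * 46.022230 = 0.2064 ms


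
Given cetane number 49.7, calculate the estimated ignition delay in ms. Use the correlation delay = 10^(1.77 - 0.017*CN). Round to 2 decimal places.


delay = 10^(1.77 - 0.017*CN)
Exponent = 1.77 - 0.017*49.7 = 0.9251
delay = 10^0.9251 = 8.42 ms


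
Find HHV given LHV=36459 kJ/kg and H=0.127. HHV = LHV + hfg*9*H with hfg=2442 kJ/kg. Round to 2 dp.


HHV = LHV + hfg * 9 * H
Water addition = 2442 * 9 * 0.127 = 2791.206 kJ/kg
HHV = 36459 + 2791.206 = 39250.21 kJ/kg


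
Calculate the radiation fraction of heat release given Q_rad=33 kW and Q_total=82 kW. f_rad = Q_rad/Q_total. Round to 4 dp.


f_rad = Q_rad / Q_total
f_rad = 33 / 82 = 0.4024


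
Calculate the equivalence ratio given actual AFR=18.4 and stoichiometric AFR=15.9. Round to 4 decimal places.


phi = AFR_stoich / AFR_actual
phi = 15.9 / 18.4 = 0.8641


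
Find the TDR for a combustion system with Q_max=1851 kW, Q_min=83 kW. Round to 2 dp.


TDR = Q_max / Q_min
TDR = 1851 / 83 = 22.30


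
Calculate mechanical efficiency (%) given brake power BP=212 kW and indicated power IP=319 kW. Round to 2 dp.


eta_mech = (BP / IP) * 100
Ratio = 212 / 319 = 0.6646
eta_mech = 0.6646 * 100 = 66.46%


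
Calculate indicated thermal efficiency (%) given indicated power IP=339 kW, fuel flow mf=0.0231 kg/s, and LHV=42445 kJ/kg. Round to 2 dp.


eta_ith = (IP / (mf * LHV)) * 100
Denominator = 0.0231 * 42445 = 980.4795 kW
eta_ith = (339 / 980.4795) * 100 = 34.57%


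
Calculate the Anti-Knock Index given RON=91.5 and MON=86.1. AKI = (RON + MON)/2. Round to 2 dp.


AKI = (RON + MON) / 2
AKI = (91.5 + 86.1) / 2
AKI = 177.6 / 2 = 88.80


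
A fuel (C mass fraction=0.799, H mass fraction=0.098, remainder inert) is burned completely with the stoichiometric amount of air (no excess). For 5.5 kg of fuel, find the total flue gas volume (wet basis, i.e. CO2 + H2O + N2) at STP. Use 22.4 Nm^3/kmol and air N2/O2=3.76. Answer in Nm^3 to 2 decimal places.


Per kg fuel: CO2 = (C/12 kmol)*22.4 = (0.799/12)*22.4 = 1.49147 Nm^3
Per kg fuel: H2O = (H/2 kmol)*22.4 = (0.098/2)*22.4 = 1.09760 Nm^3
O2 needed per kg fuel = C/12 + H/4 = 0.799/12 + 0.098/4 = 0.09108333 kmol
Per kg fuel: N2 = O2*3.76*22.4 = 0.09108333*3.76*22.4 = 7.67140 Nm^3
Total per kg = 1.49147 + 1.09760 + 7.67140 = 10.26047 Nm^3
Total = 10.26047 * 5.5 = 56.43 Nm^3


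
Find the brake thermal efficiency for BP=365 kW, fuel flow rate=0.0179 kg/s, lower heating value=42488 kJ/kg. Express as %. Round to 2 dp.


eta_BTE = (BP / (mf * LHV)) * 100
Denominator = 0.0179 * 42488 = 760.5352 kW
eta_BTE = (365 / 760.5352) * 100 = 47.99%


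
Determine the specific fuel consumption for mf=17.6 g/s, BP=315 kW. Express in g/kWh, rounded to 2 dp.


SFC = (mf / BP) * 3600
Rate = 17.6 / 315 = 0.055873 g/(s*kW)
SFC = 0.055873 * 3600 = 201.14 g/kWh


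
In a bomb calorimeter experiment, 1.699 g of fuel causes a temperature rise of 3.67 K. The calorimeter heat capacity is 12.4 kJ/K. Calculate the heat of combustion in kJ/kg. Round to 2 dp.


Hc = C_cal * delta_T / m_fuel
Q_released = 12.4 * 3.67 = 45.5080 kJ
m_fuel = 1.699 g = 1.699/1000 kg = 0.001699 kg
Hc = 45.5080 / 0.001699 = 26785.17 kJ/kg


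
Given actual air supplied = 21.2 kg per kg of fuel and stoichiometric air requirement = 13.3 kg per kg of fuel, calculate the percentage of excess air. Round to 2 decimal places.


Excess air = actual - stoichiometric = 21.2 - 13.3 = 7.90 kg/kg fuel
Excess air % = (excess / stoich) * 100 = (7.90 / 13.3) * 100 = 59.40%


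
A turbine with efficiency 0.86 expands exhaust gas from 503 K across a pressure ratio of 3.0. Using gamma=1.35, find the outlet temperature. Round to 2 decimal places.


T_out = T_in * (1 - eta * (1 - PR^(-(gamma-1)/gamma)))
Exponent = -(1.35-1)/1.35 = -0.25925926
PR^exp = 3.0^(-0.25925926) = 0.75214556
Factor = 1 - 0.86*(1 - 0.75214556) = 0.78684518
T_out = 503 * 0.78684518 = 395.78 K


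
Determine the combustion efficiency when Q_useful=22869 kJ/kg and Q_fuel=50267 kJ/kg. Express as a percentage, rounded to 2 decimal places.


Efficiency = (Q_useful / Q_fuel) * 100
Efficiency = (22869 / 50267) * 100
Efficiency = 0.4550 * 100 = 45.50%


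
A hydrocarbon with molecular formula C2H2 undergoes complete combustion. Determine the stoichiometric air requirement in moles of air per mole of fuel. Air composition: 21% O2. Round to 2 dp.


Balanced combustion: C2H2 + 2.5 O2 -> 2 CO2 + 1 H2O
O2 needed = C + H/4 = 2 + 2/4 = 2.50 moles
Air moles = O2 / 0.21 = 2.50 / 0.21 = 11.90 moles air


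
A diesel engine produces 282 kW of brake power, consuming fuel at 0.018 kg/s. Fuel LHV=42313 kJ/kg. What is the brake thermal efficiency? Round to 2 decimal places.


eta_BTE = (BP / (mf * LHV)) * 100
Denominator = 0.018 * 42313 = 761.6340 kW
eta_BTE = (282 / 761.6340) * 100 = 37.03%


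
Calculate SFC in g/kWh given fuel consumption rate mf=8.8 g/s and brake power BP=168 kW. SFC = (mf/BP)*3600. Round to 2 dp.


SFC = (mf / BP) * 3600
Rate = 8.8 / 168 = 0.052381 g/(s*kW)
SFC = 0.052381 * 3600 = 188.57 g/kWh


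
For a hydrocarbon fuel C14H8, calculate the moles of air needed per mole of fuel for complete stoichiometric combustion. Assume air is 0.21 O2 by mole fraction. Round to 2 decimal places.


Balanced combustion: C14H8 + 16 O2 -> 14 CO2 + 4 H2O
O2 needed = C + H/4 = 14 + 8/4 = 16.00 moles
Air moles = O2 / 0.21 = 16.00 / 0.21 = 76.19 moles air


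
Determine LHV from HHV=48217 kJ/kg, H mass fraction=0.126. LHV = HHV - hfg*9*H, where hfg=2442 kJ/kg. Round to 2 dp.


LHV = HHV - hfg * 9 * H
Water correction = 2442 * 9 * 0.126 = 2769.228 kJ/kg
LHV = 48217 - 2769.228 = 45447.77 kJ/kg


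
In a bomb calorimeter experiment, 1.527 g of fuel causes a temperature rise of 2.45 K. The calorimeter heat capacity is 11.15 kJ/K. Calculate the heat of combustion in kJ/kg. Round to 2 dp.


Hc = C_cal * delta_T / m_fuel
Q_released = 11.15 * 2.45 = 27.3175 kJ
m_fuel = 1.527 g = 1.527/1000 kg = 0.001527 kg
Hc = 27.3175 / 0.001527 = 17889.65 kJ/kg


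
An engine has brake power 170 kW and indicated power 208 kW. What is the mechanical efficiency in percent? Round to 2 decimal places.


eta_mech = (BP / IP) * 100
Ratio = 170 / 208 = 0.8173
eta_mech = 0.8173 * 100 = 81.73%


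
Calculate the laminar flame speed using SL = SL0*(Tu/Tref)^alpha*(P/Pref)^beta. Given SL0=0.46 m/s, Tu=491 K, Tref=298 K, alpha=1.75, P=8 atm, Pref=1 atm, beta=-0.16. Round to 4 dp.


SL = SL0 * (Tu/Tref)^alpha * (P/Pref)^beta
T ratio = 491/298 = 1.64765101
(T ratio)^alpha = 1.64765101^1.75 = 2.396151
(P/Pref)^beta = 8^(-0.16) = 0.716978
SL = 0.46 * 2.396151 * 0.716978 = 0.7903 m/s
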